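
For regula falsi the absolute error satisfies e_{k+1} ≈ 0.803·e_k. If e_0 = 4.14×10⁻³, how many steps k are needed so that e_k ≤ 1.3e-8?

After k steps, e_k ≈ 4.14×10⁻³·0.803^k.
Need 0.803^k ≤ 1.3e-8/4.14×10⁻³ = 3.1401e-06.
k ≥ ln(3.1401e-06)/ln(0.803) = -12.6713/-0.21940 = 57.754.
Smallest integer k = 58.

58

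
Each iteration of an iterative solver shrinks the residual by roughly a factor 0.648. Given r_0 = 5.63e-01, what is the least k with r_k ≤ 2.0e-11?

After k steps, r_k ≈ 5.63e-01·0.648^k.
Need 0.648^k ≤ 2.0e-11/5.63e-01 = 3.5524e-11.
k ≥ ln(3.5524e-11)/ln(0.648) = -24.0608/-0.43386 = 55.458.
Smallest integer k = 56.

56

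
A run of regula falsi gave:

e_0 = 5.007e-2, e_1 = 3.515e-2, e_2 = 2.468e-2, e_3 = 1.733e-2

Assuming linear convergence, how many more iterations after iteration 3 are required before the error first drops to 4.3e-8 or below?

Rate ρ ≈ e_3/e_2 = 1.733e-2/2.468e-2 = 0.7022.
After j more steps, e_{3+j} ≈ 1.733e-2·ρ^j; need ρ^j ≤ 4.3e-8/1.733e-2 = 2.48125e-06.
j ≥ ln(2.48125e-06)/ln(0.7022) = -12.9067/-0.35354 = 36.507.
So 37 more iterations are needed.

37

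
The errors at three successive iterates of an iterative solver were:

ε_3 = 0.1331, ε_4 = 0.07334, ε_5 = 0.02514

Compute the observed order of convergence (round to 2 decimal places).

p ≈ ln(ε_5/ε_4) / ln(ε_4/ε_3)
  = ln(0.02514/0.07334) / ln(0.07334/0.1331)
  = ln(0.342787) / ln(0.551014)
  = -1.07065 / -0.59600 ≈ 1.79639

1.80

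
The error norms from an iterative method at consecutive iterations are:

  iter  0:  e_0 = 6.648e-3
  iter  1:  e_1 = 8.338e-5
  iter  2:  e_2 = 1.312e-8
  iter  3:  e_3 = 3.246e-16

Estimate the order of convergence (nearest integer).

Consecutive ratios: e_3/e_2 = 3.246e-16/1.312e-8 = 2.47409e-08, e_2/e_1 = 1.312e-8/8.338e-5 = 0.000157352.
p ≈ ln(2.47409e-08)/ln(0.000157352) = -17.5148/-8.7570 ≈ 2.00.
So the convergence is quadratic (order 2).

2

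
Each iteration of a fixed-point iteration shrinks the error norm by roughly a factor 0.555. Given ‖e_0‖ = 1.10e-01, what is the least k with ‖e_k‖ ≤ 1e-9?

32

After k steps, ‖e_k‖ ≈ 1.10e-01·0.555^k.
Need 0.555^k ≤ 1e-9/1.10e-01 = 9.09091e-09.
k ≥ ln(9.09091e-09)/ln(0.555) = -18.5160/-0.58879 = 31.448.
Smallest integer k = 32.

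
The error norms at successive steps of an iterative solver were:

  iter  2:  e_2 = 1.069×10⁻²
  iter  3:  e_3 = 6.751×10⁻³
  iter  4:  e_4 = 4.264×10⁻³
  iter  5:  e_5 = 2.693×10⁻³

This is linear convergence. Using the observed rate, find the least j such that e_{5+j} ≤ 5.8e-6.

14

Rate ρ ≈ e_5/e_4 = 2.693×10⁻³/4.264×10⁻³ = 0.6316.
After j more steps, e_{5+j} ≈ 2.693×10⁻³·ρ^j; need ρ^j ≤ 5.8e-6/2.693×10⁻³ = 0.00215373.
j ≥ ln(0.00215373)/ln(0.6316) = -6.1406/-0.45950 = 13.364.
So 14 more iterations are needed.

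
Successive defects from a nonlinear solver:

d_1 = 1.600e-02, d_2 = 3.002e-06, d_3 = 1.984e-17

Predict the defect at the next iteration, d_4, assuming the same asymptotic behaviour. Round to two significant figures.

First estimate the order: p ≈ ln(d_3/d_2) / ln(d_2/d_1) = ln(1.984e-17/3.002e-06)/ln(3.002e-06/1.600e-02) = ln(6.60893e-12)/ln(0.000187625) ≈ 2.9999.
Then d_4 ≈ d_3·(d_3/d_2)^p = 1.984e-17·(6.60893e-12)^2.9999 = 1.984e-17·2.89409e-34 ≈ 5.742e-51.

5.7e-51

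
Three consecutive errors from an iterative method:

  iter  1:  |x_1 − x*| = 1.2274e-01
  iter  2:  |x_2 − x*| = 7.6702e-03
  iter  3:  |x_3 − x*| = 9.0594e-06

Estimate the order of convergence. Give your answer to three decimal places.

2.431

p ≈ ln(|x_3 − x*|/|x_2 − x*|) / ln(|x_2 − x*|/|x_1 − x*|)
  = ln(9.0594e-06/7.6702e-03) / ln(7.6702e-03/1.2274e-01)
  = ln(0.00118112) / ln(0.0624914)
  = -6.741292 / -2.772726 ≈ 2.431287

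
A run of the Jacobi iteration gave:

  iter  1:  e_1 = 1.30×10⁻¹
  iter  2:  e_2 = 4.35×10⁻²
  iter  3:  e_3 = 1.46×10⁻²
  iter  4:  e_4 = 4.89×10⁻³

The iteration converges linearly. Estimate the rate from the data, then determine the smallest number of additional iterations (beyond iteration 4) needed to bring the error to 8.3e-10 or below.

Rate ρ ≈ e_4/e_3 = 4.89×10⁻³/1.46×10⁻² = 0.3349.
After j more steps, e_{4+j} ≈ 4.89×10⁻³·ρ^j; need ρ^j ≤ 8.3e-10/4.89×10⁻³ = 1.69734e-07.
j ≥ ln(1.69734e-07)/ln(0.3349) = -15.5890/-1.09392 = 14.251.
So 15 more iterations are needed.

15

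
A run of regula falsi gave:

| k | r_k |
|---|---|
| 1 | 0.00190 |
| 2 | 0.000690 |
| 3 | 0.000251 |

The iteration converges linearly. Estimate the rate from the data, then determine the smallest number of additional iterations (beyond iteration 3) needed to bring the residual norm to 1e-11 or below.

17

Rate ρ ≈ r_3/r_2 = 0.000251/0.000690 = 0.3638.
After j more steps, r_{3+j} ≈ 0.000251·ρ^j; need ρ^j ≤ 1e-11/0.000251 = 3.98406e-08.
j ≥ ln(3.98406e-08)/ln(0.3638) = -17.0384/-1.01115 = 16.851.
So 17 more iterations are needed.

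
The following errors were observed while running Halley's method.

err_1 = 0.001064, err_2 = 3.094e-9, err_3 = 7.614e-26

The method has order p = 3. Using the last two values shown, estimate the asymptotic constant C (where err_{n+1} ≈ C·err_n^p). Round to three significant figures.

2.57

C ≈ err_3 / err_2^3
  = 7.614e-26 / (3.094e-9)^3
  = 7.614e-26 / 2.96184e-26 ≈ 2.5707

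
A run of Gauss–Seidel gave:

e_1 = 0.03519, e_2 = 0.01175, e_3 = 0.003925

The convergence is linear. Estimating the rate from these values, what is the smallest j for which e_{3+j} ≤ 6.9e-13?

21

Rate ρ ≈ e_3/e_2 = 0.003925/0.01175 = 0.3340.
After j more steps, e_{3+j} ≈ 0.003925·ρ^j; need ρ^j ≤ 6.9e-13/0.003925 = 1.75796e-10.
j ≥ ln(1.75796e-10)/ln(0.3340) = -22.4617/-1.09661 = 20.483.
So 21 more iterations are needed.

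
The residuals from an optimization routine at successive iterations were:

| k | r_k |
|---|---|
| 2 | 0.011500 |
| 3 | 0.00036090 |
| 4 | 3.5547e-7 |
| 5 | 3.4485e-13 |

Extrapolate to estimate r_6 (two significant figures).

First estimate the order: p ≈ ln(r_5/r_4) / ln(r_4/r_3) = ln(3.4485e-13/3.5547e-7)/ln(3.5547e-7/0.00036090) = ln(9.70124e-07)/ln(0.000984954) ≈ 2.0000.
Then r_6 ≈ r_5·(r_5/r_4)^p = 3.4485e-13·(9.70124e-07)^2.0000 = 3.4485e-13·9.41141e-13 ≈ 3.246e-25.

3.2e-25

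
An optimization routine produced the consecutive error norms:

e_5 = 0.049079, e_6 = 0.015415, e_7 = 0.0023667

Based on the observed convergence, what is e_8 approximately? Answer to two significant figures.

1.1e-4

First estimate the order: p ≈ ln(e_7/e_6) / ln(e_6/e_5) = ln(0.0023667/0.015415)/ln(0.015415/0.049079) = ln(0.153532)/ln(0.314085) ≈ 1.6180.
Then e_8 ≈ e_7·(e_7/e_6)^p = 0.0023667·(0.153532)^1.6180 = 0.0023667·0.0482247 ≈ 0.0001141.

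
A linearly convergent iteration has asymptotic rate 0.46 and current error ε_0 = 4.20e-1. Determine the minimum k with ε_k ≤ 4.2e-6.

After k steps, ε_k ≈ 4.20e-1·0.46^k.
Need 0.46^k ≤ 4.2e-6/4.20e-1 = 1e-05.
k ≥ ln(1e-05)/ln(0.46) = -11.5129/-0.77653 = 14.826.
Smallest integer k = 15.

15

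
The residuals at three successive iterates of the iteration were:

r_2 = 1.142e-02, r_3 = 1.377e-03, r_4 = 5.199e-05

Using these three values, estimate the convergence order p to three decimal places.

1.549

p ≈ ln(r_4/r_3) / ln(r_3/r_2)
  = ln(5.199e-05/1.377e-03) / ln(1.377e-03/1.142e-02)
  = ln(0.037756) / ln(0.120578)
  = -3.276611 / -2.115458 ≈ 1.548890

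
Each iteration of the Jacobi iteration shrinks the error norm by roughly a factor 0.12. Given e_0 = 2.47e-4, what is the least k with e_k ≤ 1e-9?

After k steps, e_k ≈ 2.47e-4·0.12^k.
Need 0.12^k ≤ 1e-9/2.47e-4 = 4.04858e-06.
k ≥ ln(4.04858e-06)/ln(0.12) = -12.4171/-2.12026 = 5.856.
Smallest integer k = 6.

6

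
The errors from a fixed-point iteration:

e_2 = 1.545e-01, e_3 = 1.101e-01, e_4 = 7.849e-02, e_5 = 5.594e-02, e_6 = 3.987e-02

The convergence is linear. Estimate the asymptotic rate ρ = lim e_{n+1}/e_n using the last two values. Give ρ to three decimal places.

0.713

ρ ≈ e_6/e_5 = 3.987e-02/5.594e-02 = 0.71273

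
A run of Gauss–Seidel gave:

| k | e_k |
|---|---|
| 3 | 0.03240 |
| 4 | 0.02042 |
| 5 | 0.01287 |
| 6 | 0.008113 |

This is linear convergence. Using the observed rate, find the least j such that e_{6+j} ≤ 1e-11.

Rate ρ ≈ e_6/e_5 = 0.008113/0.01287 = 0.6304.
After j more steps, e_{6+j} ≈ 0.008113·ρ^j; need ρ^j ≤ 1e-11/0.008113 = 1.23259e-09.
j ≥ ln(1.23259e-09)/ln(0.6304) = -20.5141/-0.46140 = 44.461.
So 45 more iterations are needed.

45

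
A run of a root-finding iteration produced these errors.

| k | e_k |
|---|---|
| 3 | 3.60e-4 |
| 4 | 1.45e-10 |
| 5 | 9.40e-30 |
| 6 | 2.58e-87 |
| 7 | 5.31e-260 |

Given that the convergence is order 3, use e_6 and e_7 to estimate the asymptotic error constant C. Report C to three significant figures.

C ≈ e_7 / e_6^3
  = 5.31e-260 / (2.58e-87)^3
  = 5.31e-260 / 1.71735e-260 ≈ 3.092

3.09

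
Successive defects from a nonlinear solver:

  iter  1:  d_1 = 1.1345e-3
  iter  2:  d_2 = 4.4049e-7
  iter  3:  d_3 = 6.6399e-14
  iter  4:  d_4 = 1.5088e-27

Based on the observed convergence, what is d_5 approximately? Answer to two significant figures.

7.8e-55

First estimate the order: p ≈ ln(d_4/d_3) / ln(d_3/d_2) = ln(1.5088e-27/6.6399e-14)/ln(6.6399e-14/4.4049e-7) = ln(2.27232e-14)/ln(1.50739e-07) ≈ 2.0000.
Then d_5 ≈ d_4·(d_4/d_3)^p = 1.5088e-27·(2.27232e-14)^2.0000 = 1.5088e-27·5.16344e-28 ≈ 7.791e-55.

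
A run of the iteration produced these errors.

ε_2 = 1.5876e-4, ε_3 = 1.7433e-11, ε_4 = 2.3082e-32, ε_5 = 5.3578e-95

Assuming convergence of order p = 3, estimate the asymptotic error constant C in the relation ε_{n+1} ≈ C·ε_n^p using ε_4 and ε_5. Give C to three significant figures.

4.36

C ≈ ε_5 / ε_4^3
  = 5.3578e-95 / (2.3082e-32)^3
  = 5.3578e-95 / 1.22976e-95 ≈ 4.3568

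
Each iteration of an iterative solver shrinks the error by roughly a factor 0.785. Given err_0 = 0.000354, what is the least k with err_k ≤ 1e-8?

44

After k steps, err_k ≈ 0.000354·0.785^k.
Need 0.785^k ≤ 1e-8/0.000354 = 2.82486e-05.
k ≥ ln(2.82486e-05)/ln(0.785) = -10.4745/-0.24207 = 43.271.
Smallest integer k = 44.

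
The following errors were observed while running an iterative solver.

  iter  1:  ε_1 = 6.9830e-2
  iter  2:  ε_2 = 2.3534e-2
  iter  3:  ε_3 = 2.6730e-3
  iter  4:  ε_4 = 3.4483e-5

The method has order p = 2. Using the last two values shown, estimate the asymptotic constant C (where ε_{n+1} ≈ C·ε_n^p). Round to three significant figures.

4.83

C ≈ ε_4 / ε_3^2
  = 3.4483e-5 / (2.6730e-3)^2
  = 3.4483e-5 / 7.14493e-06 ≈ 4.8262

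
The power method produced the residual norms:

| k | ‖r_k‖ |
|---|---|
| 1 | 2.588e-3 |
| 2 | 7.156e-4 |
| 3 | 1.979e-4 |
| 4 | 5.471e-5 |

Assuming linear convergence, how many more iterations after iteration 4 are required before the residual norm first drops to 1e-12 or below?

Rate ρ ≈ ‖r_4‖/‖r_3‖ = 5.471e-5/1.979e-4 = 0.2765.
After j more steps, ‖r_{4+j}‖ ≈ 5.471e-5·ρ^j; need ρ^j ≤ 1e-12/5.471e-5 = 1.82782e-08.
j ≥ ln(1.82782e-08)/ln(0.2765) = -17.8176/-1.28554 = 13.860.
So 14 more iterations are needed.

14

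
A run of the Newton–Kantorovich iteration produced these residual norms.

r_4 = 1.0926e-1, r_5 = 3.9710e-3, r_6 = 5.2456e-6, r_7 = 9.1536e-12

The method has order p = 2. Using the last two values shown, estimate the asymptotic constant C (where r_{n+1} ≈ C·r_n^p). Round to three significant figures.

0.333

C ≈ r_7 / r_6^2
  = 9.1536e-12 / (5.2456e-6)^2
  = 9.1536e-12 / 2.75163e-11 ≈ 0.33266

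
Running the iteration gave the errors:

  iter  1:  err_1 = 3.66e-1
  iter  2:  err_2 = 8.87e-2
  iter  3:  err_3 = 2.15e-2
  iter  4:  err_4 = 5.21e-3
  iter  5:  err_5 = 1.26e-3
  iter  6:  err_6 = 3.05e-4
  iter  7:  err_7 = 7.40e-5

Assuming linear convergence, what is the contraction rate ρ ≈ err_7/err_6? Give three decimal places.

0.243

ρ ≈ err_7/err_6 = 7.40e-5/3.05e-4 = 0.24262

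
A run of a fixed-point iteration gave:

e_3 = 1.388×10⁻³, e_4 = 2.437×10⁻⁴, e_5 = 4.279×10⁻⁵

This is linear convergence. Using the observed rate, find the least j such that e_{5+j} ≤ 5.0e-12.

10

Rate ρ ≈ e_5/e_4 = 4.279×10⁻⁵/2.437×10⁻⁴ = 0.1756.
After j more steps, e_{5+j} ≈ 4.279×10⁻⁵·ρ^j; need ρ^j ≤ 5.0e-12/4.279×10⁻⁵ = 1.1685e-07.
j ≥ ln(1.1685e-07)/ln(0.1756) = -15.9624/-1.73955 = 9.176.
So 10 more iterations are needed.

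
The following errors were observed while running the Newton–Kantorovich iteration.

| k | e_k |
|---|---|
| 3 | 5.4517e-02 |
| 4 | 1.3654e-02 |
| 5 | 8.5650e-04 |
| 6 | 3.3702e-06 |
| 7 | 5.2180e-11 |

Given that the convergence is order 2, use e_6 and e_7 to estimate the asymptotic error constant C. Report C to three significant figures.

C ≈ e_7 / e_6^2
  = 5.2180e-11 / (3.3702e-06)^2
  = 5.2180e-11 / 1.13582e-11 ≈ 4.594

4.59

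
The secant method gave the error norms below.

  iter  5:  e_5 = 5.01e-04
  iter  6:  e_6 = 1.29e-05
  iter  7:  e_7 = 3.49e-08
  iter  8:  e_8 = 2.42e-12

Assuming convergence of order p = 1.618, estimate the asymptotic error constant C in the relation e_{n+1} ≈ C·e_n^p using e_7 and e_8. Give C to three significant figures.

C ≈ e_8 / e_7^1.618
  = 2.42e-12 / (3.49e-08)^1.618
  = 2.42e-12 / 8.5959e-13 ≈ 2.8153

2.82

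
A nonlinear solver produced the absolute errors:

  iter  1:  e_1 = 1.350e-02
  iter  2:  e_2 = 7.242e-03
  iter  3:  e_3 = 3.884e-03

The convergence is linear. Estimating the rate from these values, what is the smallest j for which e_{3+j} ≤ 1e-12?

Rate ρ ≈ e_3/e_2 = 3.884e-03/7.242e-03 = 0.5363.
After j more steps, e_{3+j} ≈ 3.884e-03·ρ^j; need ρ^j ≤ 1e-12/3.884e-03 = 2.57467e-10.
j ≥ ln(2.57467e-10)/ln(0.5363) = -22.0801/-0.62306 = 35.438.
So 36 more iterations are needed.

36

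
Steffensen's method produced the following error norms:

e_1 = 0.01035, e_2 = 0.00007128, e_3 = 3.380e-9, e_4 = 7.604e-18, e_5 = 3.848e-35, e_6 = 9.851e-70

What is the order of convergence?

2

Consecutive ratios: e_6/e_5 = 9.851e-70/3.848e-35 = 2.56003e-35, e_5/e_4 = 3.848e-35/7.604e-18 = 5.06049e-18.
p ≈ ln(2.56003e-35)/ln(5.06049e-18) = -79.6505/-39.8251 ≈ 2.00.
So the convergence is quadratic (order 2).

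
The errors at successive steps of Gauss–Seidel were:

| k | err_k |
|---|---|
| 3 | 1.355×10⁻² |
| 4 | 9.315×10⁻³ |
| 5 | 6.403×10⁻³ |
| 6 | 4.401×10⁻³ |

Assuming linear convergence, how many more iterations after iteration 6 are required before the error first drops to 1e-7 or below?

29

Rate ρ ≈ err_6/err_5 = 4.401×10⁻³/6.403×10⁻³ = 0.6873.
After j more steps, err_{6+j} ≈ 4.401×10⁻³·ρ^j; need ρ^j ≤ 1e-7/4.401×10⁻³ = 2.27221e-05.
j ≥ ln(2.27221e-05)/ln(0.6873) = -10.6922/-0.37498 = 28.514.
So 29 more iterations are needed.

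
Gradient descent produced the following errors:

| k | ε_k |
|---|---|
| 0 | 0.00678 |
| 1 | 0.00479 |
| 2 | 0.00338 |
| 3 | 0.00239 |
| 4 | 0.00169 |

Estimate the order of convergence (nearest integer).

Consecutive ratios: ε_4/ε_3 = 0.00169/0.00239 = 0.707113, ε_3/ε_2 = 0.00239/0.00338 = 0.707101.
p ≈ ln(0.707113)/ln(0.707101) = -0.3466/-0.3466 ≈ 1.00.
So the convergence is linear (order 1).

1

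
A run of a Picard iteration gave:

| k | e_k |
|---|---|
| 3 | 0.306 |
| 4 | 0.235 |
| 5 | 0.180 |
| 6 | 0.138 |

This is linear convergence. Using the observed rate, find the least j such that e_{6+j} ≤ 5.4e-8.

56

Rate ρ ≈ e_6/e_5 = 0.138/0.180 = 0.7667.
After j more steps, e_{6+j} ≈ 0.138·ρ^j; need ρ^j ≤ 5.4e-8/0.138 = 3.91304e-07.
j ≥ ln(3.91304e-07)/ln(0.7667) = -14.7538/-0.26566 = 55.536.
So 56 more iterations are needed.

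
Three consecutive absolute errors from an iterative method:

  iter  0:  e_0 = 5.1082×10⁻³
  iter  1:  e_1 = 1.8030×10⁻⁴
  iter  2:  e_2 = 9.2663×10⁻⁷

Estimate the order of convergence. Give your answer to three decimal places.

1.576

p ≈ ln(e_2/e_1) / ln(e_1/e_0)
  = ln(9.2663×10⁻⁷/1.8030×10⁻⁴) / ln(1.8030×10⁻⁴/5.1082×10⁻³)
  = ln(0.00513938) / ln(0.0352962)
  = -5.270823 / -3.343980 ≈ 1.576212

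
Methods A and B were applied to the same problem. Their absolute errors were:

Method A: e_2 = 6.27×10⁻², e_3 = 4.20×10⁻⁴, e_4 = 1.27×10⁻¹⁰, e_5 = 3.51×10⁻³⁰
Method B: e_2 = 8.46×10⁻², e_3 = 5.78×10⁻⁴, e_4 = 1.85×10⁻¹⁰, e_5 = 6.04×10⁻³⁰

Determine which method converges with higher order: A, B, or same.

same

Method A: p ≈ ln(3.51×10⁻³⁰/1.27×10⁻¹⁰)/ln(1.27×10⁻¹⁰/4.20×10⁻⁴) ≈ 3.00.
Method B: p ≈ ln(6.04×10⁻³⁰/1.85×10⁻¹⁰)/ln(1.85×10⁻¹⁰/5.78×10⁻⁴) ≈ 3.00.
Both orders ≈ 3.0 — effectively the same.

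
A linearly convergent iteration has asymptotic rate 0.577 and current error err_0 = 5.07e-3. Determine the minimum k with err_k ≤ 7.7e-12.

After k steps, err_k ≈ 5.07e-3·0.577^k.
Need 0.577^k ≤ 7.7e-12/5.07e-3 = 1.51874e-09.
k ≥ ln(1.51874e-09)/ln(0.577) = -20.3054/-0.54991 = 36.925.
Smallest integer k = 37.

37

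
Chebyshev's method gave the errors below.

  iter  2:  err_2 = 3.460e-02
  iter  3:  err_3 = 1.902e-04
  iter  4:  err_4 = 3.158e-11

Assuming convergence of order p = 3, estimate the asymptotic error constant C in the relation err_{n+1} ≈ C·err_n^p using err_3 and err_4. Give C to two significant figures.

C ≈ err_4 / err_3^3
  = 3.158e-11 / (1.902e-04)^3
  = 3.158e-11 / 6.88068e-12 ≈ 4.5897

4.6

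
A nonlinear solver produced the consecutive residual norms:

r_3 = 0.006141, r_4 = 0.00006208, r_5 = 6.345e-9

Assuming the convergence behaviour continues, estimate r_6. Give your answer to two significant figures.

First estimate the order: p ≈ ln(r_5/r_4) / ln(r_4/r_3) = ln(6.345e-9/0.00006208)/ln(0.00006208/0.006141) = ln(0.000102207)/ln(0.0101091) ≈ 2.0000.
Then r_6 ≈ r_5·(r_5/r_4)^p = 6.345e-9·(0.000102207)^2.0000 = 6.345e-9·1.04463e-08 ≈ 6.628e-17.

6.6e-17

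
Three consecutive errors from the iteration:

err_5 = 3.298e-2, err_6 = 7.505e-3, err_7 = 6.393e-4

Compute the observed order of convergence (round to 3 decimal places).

p ≈ ln(err_7/err_6) / ln(err_6/err_5)
  = ln(6.393e-4/7.505e-3) / ln(7.505e-3/3.298e-2)
  = ln(0.0851832) / ln(0.227562)
  = -2.462951 / -1.480333 ≈ 1.663782

1.664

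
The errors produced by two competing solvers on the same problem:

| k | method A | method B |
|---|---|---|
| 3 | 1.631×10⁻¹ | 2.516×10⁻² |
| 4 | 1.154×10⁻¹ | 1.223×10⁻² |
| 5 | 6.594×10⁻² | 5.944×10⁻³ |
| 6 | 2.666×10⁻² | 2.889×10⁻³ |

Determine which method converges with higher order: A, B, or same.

Method A: p ≈ ln(2.666×10⁻²/6.594×10⁻²)/ln(6.594×10⁻²/1.154×10⁻¹) ≈ 1.62.
Method B: p ≈ ln(2.889×10⁻³/5.944×10⁻³)/ln(5.944×10⁻³/1.223×10⁻²) ≈ 1.00.
Method A has the higher order (≈1.6 vs ≈1.0).

A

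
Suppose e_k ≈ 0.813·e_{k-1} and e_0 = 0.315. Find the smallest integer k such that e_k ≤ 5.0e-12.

After k steps, e_k ≈ 0.315·0.813^k.
Need 0.813^k ≤ 5.0e-12/0.315 = 1.5873e-11.
k ≥ ln(1.5873e-11)/ln(0.813) = -24.8664/-0.20702 = 120.116.
Smallest integer k = 121.

121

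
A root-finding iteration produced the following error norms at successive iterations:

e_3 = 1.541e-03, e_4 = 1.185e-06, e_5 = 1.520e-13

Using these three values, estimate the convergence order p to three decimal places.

p ≈ ln(e_5/e_4) / ln(e_4/e_3)
  = ln(1.520e-13/1.185e-06) / ln(1.185e-06/1.541e-03)
  = ln(1.2827e-07) / ln(0.000768981)
  = -15.869128 / -7.170444 ≈ 2.213130

2.213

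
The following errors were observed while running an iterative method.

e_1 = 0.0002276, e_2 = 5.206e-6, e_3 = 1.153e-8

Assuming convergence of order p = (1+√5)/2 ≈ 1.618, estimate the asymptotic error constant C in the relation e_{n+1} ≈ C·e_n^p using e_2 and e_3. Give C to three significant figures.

4.08

C ≈ e_3 / e_2^1.618
  = 1.153e-8 / (5.206e-6)^1.618
  = 1.153e-8 / 2.82686e-09 ≈ 4.0787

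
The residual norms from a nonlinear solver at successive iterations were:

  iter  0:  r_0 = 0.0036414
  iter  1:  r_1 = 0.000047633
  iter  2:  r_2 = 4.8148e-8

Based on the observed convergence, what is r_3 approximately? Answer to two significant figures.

First estimate the order: p ≈ ln(r_2/r_1) / ln(r_1/r_0) = ln(4.8148e-8/0.000047633)/ln(0.000047633/0.0036414) = ln(0.00101081)/ln(0.013081) ≈ 1.5904.
Then r_3 ≈ r_2·(r_2/r_1)^p = 4.8148e-8·(0.00101081)^1.5904 = 4.8148e-8·1.72277e-05 ≈ 8.295e-13.

8.3e-13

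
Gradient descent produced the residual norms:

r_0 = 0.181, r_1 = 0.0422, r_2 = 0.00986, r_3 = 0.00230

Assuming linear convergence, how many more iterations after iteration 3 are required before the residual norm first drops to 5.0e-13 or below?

Rate ρ ≈ r_3/r_2 = 0.00230/0.00986 = 0.2333.
After j more steps, r_{3+j} ≈ 0.00230·ρ^j; need ρ^j ≤ 5.0e-13/0.00230 = 2.17391e-10.
j ≥ ln(2.17391e-10)/ln(0.2333) = -22.2493/-1.45543 = 15.287.
So 16 more iterations are needed.

16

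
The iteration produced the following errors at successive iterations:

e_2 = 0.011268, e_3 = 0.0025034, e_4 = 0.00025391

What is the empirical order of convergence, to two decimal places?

p ≈ ln(e_4/e_3) / ln(e_3/e_2)
  = ln(0.00025391/0.0025034) / ln(0.0025034/0.011268)
  = ln(0.101426) / ln(0.222169)
  = -2.28843 / -1.50432 ≈ 1.52124

1.52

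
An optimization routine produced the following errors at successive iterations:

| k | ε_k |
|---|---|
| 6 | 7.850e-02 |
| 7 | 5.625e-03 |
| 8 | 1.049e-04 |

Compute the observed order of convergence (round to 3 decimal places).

p ≈ ln(ε_8/ε_7) / ln(ε_7/ε_6)
  = ln(1.049e-04/5.625e-03) / ln(5.625e-03/7.850e-02)
  = ln(0.0186489) / ln(0.0716561)
  = -3.981968 / -2.635877 ≈ 1.510681

1.511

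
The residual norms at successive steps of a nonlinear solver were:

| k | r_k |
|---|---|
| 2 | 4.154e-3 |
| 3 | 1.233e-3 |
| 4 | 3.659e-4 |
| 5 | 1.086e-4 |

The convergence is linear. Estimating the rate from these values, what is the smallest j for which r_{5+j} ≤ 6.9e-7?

5

Rate ρ ≈ r_5/r_4 = 1.086e-4/3.659e-4 = 0.2968.
After j more steps, r_{5+j} ≈ 1.086e-4·ρ^j; need ρ^j ≤ 6.9e-7/1.086e-4 = 0.00635359.
j ≥ ln(0.00635359)/ln(0.2968) = -5.0587/-1.21470 = 4.165.
So 5 more iterations are needed.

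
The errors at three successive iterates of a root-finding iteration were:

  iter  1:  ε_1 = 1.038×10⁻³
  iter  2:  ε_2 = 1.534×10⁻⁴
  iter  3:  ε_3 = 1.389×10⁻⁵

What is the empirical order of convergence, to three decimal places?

p ≈ ln(ε_3/ε_2) / ln(ε_2/ε_1)
  = ln(1.389×10⁻⁵/1.534×10⁻⁴) / ln(1.534×10⁻⁴/1.038×10⁻³)
  = ln(0.0905476) / ln(0.147784)
  = -2.401880 / -1.912004 ≈ 1.256211

1.256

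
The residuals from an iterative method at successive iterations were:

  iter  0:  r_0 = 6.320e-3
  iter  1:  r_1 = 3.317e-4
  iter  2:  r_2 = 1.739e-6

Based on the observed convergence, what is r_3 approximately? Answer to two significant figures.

1.5e-10

First estimate the order: p ≈ ln(r_2/r_1) / ln(r_1/r_0) = ln(1.739e-6/3.317e-4)/ln(3.317e-4/6.320e-3) = ln(0.00524269)/ln(0.0524842) ≈ 1.7816.
Then r_3 ≈ r_2·(r_2/r_1)^p = 1.739e-6·(0.00524269)^1.7816 = 1.739e-6·8.65282e-05 ≈ 1.505e-10.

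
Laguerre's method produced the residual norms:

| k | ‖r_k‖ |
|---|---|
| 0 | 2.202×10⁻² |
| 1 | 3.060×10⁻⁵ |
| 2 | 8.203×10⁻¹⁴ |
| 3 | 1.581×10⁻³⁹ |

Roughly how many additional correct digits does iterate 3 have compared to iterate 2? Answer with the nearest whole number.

Digits gained ≈ log₁₀(‖r_2‖/‖r_3‖) = log₁₀(8.203×10⁻¹⁴/1.581×10⁻³⁹) = log₁₀(5.18849e+25) ≈ 25.715.

26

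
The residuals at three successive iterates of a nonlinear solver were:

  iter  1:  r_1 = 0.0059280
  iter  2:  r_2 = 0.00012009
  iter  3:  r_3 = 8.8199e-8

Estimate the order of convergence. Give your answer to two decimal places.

p ≈ ln(r_3/r_2) / ln(r_2/r_1)
  = ln(8.8199e-8/0.00012009) / ln(0.00012009/0.0059280)
  = ln(0.000734441) / ln(0.0202581)
  = -7.21640 / -3.89920 ≈ 1.85074

1.85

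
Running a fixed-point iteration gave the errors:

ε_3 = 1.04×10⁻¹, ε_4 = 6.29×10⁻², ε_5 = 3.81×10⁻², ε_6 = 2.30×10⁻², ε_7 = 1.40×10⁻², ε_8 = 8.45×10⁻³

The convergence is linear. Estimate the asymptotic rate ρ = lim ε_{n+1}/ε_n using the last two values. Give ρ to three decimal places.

ρ ≈ ε_8/ε_7 = 8.45×10⁻³/1.40×10⁻² = 0.60357

0.604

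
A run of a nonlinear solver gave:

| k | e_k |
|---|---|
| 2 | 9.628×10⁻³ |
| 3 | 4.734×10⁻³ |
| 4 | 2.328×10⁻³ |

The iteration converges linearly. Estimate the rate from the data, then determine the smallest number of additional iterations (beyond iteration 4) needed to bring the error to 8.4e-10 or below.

Rate ρ ≈ e_4/e_3 = 2.328×10⁻³/4.734×10⁻³ = 0.4918.
After j more steps, e_{4+j} ≈ 2.328×10⁻³·ρ^j; need ρ^j ≤ 8.4e-10/2.328×10⁻³ = 3.60825e-07.
j ≥ ln(3.60825e-07)/ln(0.4918) = -14.8349/-0.70968 = 20.904.
So 21 more iterations are needed.

21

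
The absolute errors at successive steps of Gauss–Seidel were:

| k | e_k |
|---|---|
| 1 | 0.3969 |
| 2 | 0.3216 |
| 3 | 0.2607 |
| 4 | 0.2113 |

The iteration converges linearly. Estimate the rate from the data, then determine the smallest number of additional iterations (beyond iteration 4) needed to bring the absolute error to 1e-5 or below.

Rate ρ ≈ e_4/e_3 = 0.2113/0.2607 = 0.8105.
After j more steps, e_{4+j} ≈ 0.2113·ρ^j; need ρ^j ≤ 1e-5/0.2113 = 4.73261e-05.
j ≥ ln(4.73261e-05)/ln(0.8105) = -9.9584/-0.21010 = 47.398.
So 48 more iterations are needed.

48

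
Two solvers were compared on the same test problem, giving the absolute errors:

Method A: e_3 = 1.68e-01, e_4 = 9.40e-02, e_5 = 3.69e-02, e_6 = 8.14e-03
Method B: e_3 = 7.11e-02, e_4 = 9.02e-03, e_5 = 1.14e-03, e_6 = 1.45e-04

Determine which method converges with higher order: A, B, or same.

A

Method A: p ≈ ln(8.14e-03/3.69e-02)/ln(3.69e-02/9.40e-02) ≈ 1.62.
Method B: p ≈ ln(1.45e-04/1.14e-03)/ln(1.14e-03/9.02e-03) ≈ 1.00.
Method A has the higher order (≈1.6 vs ≈1.0).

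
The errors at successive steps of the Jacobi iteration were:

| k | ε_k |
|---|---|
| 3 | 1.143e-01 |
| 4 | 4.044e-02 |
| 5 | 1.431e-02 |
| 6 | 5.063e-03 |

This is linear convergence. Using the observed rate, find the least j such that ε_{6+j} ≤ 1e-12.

22

Rate ρ ≈ ε_6/ε_5 = 5.063e-03/1.431e-02 = 0.3538.
After j more steps, ε_{6+j} ≈ 5.063e-03·ρ^j; need ρ^j ≤ 1e-12/5.063e-03 = 1.97511e-10.
j ≥ ln(1.97511e-10)/ln(0.3538) = -22.3452/-1.03902 = 21.506.
So 22 more iterations are needed.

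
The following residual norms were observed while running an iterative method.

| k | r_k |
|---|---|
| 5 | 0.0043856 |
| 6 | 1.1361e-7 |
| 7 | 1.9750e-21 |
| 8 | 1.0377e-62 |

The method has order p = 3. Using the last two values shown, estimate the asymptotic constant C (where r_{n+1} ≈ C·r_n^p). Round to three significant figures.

C ≈ r_8 / r_7^3
  = 1.0377e-62 / (1.9750e-21)^3
  = 1.0377e-62 / 7.70373e-63 ≈ 1.347

1.35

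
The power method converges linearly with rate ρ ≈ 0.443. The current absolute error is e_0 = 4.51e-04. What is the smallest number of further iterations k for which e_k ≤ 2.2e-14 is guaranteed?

After k steps, e_k ≈ 4.51e-04·0.443^k.
Need 0.443^k ≤ 2.2e-14/4.51e-04 = 4.87805e-11.
k ≥ ln(4.87805e-11)/ln(0.443) = -23.7437/-0.81419 = 29.162.
Smallest integer k = 30.

30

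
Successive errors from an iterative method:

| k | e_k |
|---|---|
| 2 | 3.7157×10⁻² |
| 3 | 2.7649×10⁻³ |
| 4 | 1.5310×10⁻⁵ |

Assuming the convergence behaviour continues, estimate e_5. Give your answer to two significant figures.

4.7e-10

First estimate the order: p ≈ ln(e_4/e_3) / ln(e_3/e_2) = ln(1.5310×10⁻⁵/2.7649×10⁻³)/ln(2.7649×10⁻³/3.7157×10⁻²) = ln(0.00553727)/ln(0.0744113) ≈ 2.0000.
Then e_5 ≈ e_4·(e_4/e_3)^p = 1.5310×10⁻⁵·(0.00553727)^2.0000 = 1.5310×10⁻⁵·3.06614e-05 ≈ 4.694e-10.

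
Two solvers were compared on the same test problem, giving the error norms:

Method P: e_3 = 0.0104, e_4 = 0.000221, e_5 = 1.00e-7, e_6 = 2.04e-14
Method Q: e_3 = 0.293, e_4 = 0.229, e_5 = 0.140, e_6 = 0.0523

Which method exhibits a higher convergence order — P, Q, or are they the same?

Method P: p ≈ ln(2.04e-14/1.00e-7)/ln(1.00e-7/0.000221) ≈ 2.00.
Method Q: p ≈ ln(0.0523/0.140)/ln(0.140/0.229) ≈ 2.00.
Both orders ≈ 2.0 — effectively the same.

same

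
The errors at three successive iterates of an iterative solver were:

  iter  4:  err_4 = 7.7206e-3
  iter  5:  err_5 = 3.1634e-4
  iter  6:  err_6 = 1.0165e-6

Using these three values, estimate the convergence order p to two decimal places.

p ≈ ln(err_6/err_5) / ln(err_5/err_4)
  = ln(1.0165e-6/3.1634e-4) / ln(3.1634e-4/7.7206e-3)
  = ln(0.00321331) / ln(0.0409735)
  = -5.74045 / -3.19483 ≈ 1.79679

1.80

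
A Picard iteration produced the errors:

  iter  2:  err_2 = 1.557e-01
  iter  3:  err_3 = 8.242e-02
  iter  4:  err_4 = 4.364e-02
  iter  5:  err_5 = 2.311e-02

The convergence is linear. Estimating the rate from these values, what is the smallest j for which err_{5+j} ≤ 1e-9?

27

Rate ρ ≈ err_5/err_4 = 2.311e-02/4.364e-02 = 0.5296.
After j more steps, err_{5+j} ≈ 2.311e-02·ρ^j; need ρ^j ≤ 1e-9/2.311e-02 = 4.32713e-08.
j ≥ ln(4.32713e-08)/ln(0.5296) = -16.9558/-0.63563 = 26.676.
So 27 more iterations are needed.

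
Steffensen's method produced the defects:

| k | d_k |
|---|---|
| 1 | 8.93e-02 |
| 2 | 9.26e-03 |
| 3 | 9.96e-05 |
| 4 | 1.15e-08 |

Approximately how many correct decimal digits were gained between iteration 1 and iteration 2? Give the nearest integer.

1

Digits gained ≈ log₁₀(d_1/d_2) = log₁₀(8.93e-02/9.26e-03) = log₁₀(9.64363) ≈ 0.984.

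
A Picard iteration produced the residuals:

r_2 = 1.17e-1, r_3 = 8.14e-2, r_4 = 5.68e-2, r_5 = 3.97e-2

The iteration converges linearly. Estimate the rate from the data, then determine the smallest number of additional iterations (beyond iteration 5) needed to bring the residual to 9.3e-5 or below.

17

Rate ρ ≈ r_5/r_4 = 3.97e-2/5.68e-2 = 0.6989.
After j more steps, r_{5+j} ≈ 3.97e-2·ρ^j; need ρ^j ≤ 9.3e-5/3.97e-2 = 0.00234257.
j ≥ ln(0.00234257)/ln(0.6989) = -6.0565/-0.35825 = 16.906.
So 17 more iterations are needed.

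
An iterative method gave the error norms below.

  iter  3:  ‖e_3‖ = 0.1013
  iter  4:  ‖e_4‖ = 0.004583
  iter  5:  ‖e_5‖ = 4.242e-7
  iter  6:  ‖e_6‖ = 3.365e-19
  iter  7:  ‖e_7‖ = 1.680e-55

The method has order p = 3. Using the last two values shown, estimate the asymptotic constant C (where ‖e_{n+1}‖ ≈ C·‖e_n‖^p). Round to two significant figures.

C ≈ ‖e_7‖ / ‖e_6‖^3
  = 1.680e-55 / (3.365e-19)^3
  = 1.680e-55 / 3.81027e-56 ≈ 4.4091

4.4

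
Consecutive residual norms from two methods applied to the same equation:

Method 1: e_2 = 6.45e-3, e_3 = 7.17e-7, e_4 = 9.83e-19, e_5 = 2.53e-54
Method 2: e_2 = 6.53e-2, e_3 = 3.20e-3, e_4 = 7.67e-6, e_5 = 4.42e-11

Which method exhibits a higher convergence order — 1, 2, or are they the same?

Method 1: p ≈ ln(2.53e-54/9.83e-19)/ln(9.83e-19/7.17e-7) ≈ 3.00.
Method 2: p ≈ ln(4.42e-11/7.67e-6)/ln(7.67e-6/3.20e-3) ≈ 2.00.
Method 1 has the higher order (≈3.0 vs ≈2.0).

1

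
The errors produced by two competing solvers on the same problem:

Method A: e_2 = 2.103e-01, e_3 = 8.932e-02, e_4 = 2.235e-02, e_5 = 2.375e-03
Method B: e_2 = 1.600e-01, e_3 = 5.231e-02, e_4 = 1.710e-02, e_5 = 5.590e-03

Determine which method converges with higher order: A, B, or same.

A

Method A: p ≈ ln(2.375e-03/2.235e-02)/ln(2.235e-02/8.932e-02) ≈ 1.62.
Method B: p ≈ ln(5.590e-03/1.710e-02)/ln(1.710e-02/5.231e-02) ≈ 1.00.
Method A has the higher order (≈1.6 vs ≈1.0).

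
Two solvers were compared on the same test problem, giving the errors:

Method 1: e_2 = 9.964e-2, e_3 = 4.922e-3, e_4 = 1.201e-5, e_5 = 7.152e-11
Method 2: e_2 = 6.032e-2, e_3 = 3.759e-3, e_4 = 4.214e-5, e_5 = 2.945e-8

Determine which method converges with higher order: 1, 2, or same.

Method 1: p ≈ ln(7.152e-11/1.201e-5)/ln(1.201e-5/4.922e-3) ≈ 2.00.
Method 2: p ≈ ln(2.945e-8/4.214e-5)/ln(4.214e-5/3.759e-3) ≈ 1.62.
Method 1 has the higher order (≈2.0 vs ≈1.6).

1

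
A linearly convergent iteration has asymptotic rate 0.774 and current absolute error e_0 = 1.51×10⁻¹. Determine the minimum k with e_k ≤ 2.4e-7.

After k steps, e_k ≈ 1.51×10⁻¹·0.774^k.
Need 0.774^k ≤ 2.4e-7/1.51×10⁻¹ = 1.5894e-06.
k ≥ ln(1.5894e-06)/ln(0.774) = -13.3522/-0.25618 = 52.120.
Smallest integer k = 53.

53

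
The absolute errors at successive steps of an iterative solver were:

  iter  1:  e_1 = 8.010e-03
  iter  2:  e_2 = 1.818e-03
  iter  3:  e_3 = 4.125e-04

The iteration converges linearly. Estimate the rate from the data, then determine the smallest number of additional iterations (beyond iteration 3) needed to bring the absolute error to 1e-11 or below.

12

Rate ρ ≈ e_3/e_2 = 4.125e-04/1.818e-03 = 0.2269.
After j more steps, e_{3+j} ≈ 4.125e-04·ρ^j; need ρ^j ≤ 1e-11/4.125e-04 = 2.42424e-08.
j ≥ ln(2.42424e-08)/ln(0.2269) = -17.5352/-1.48325 = 11.822.
So 12 more iterations are needed.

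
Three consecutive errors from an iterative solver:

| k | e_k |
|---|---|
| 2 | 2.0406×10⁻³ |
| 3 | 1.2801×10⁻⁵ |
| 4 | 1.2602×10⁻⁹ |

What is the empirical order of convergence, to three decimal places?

1.819

p ≈ ln(e_4/e_3) / ln(e_3/e_2)
  = ln(1.2602×10⁻⁹/1.2801×10⁻⁵) / ln(1.2801×10⁻⁵/2.0406×10⁻³)
  = ln(9.84454e-05) / ln(0.00627315)
  = -9.226008 / -5.071477 ≈ 1.819195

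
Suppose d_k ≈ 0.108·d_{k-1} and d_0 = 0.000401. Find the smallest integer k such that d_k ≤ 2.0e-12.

After k steps, d_k ≈ 0.000401·0.108^k.
Need 0.108^k ≤ 2.0e-12/0.000401 = 4.98753e-09.
k ≥ ln(4.98753e-09)/ln(0.108) = -19.1163/-2.22562 = 8.589.
Smallest integer k = 9.

9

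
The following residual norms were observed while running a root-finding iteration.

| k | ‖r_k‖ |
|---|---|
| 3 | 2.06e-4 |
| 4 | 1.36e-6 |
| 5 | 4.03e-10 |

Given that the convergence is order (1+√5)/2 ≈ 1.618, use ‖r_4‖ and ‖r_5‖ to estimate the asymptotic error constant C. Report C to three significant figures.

C ≈ ‖r_5‖ / ‖r_4‖^1.618
  = 4.03e-10 / (1.36e-6)^1.618
  = 4.03e-10 / 3.22156e-10 ≈ 1.2509

1.25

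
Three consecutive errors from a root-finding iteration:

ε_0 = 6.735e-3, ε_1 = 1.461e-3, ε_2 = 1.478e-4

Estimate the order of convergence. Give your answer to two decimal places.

p ≈ ln(ε_2/ε_1) / ln(ε_1/ε_0)
  = ln(1.478e-4/1.461e-3) / ln(1.461e-3/6.735e-3)
  = ln(0.101164) / ln(0.216927)
  = -2.29101 / -1.52819 ≈ 1.49917

1.50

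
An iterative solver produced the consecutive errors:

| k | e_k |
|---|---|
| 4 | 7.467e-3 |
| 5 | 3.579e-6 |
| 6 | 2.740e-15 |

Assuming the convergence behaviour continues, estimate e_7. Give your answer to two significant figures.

2.5e-40

First estimate the order: p ≈ ln(e_6/e_5) / ln(e_5/e_4) = ln(2.740e-15/3.579e-6)/ln(3.579e-6/7.467e-3) = ln(7.65577e-10)/ln(0.000479309) ≈ 2.7463.
Then e_7 ≈ e_6·(e_6/e_5)^p = 2.740e-15·(7.65577e-10)^2.7463 = 2.740e-15·9.21932e-26 ≈ 2.526e-40.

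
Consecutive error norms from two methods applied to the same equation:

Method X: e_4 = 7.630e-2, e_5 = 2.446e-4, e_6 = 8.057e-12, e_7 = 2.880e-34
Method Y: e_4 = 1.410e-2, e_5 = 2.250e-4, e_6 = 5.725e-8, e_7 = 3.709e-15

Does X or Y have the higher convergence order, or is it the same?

X

Method X: p ≈ ln(2.880e-34/8.057e-12)/ln(8.057e-12/2.446e-4) ≈ 3.00.
Method Y: p ≈ ln(3.709e-15/5.725e-8)/ln(5.725e-8/2.250e-4) ≈ 2.00.
Method X has the higher order (≈3.0 vs ≈2.0).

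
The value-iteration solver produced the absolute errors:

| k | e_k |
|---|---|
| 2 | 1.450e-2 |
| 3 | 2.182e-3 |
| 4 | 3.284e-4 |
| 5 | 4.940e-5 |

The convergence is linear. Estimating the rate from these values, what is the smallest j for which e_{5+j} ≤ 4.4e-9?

Rate ρ ≈ e_5/e_4 = 4.940e-5/3.284e-4 = 0.1504.
After j more steps, e_{5+j} ≈ 4.940e-5·ρ^j; need ρ^j ≤ 4.4e-9/4.940e-5 = 8.90688e-05.
j ≥ ln(8.90688e-05)/ln(0.1504) = -9.3261/-1.89446 = 4.923.
So 5 more iterations are needed.

5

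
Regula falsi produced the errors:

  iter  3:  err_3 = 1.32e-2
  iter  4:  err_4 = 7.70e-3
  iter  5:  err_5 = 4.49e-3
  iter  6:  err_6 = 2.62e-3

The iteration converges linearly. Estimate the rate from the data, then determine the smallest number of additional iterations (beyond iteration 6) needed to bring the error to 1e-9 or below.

Rate ρ ≈ err_6/err_5 = 2.62e-3/4.49e-3 = 0.5835.
After j more steps, err_{6+j} ≈ 2.62e-3·ρ^j; need ρ^j ≤ 1e-9/2.62e-3 = 3.81679e-07.
j ≥ ln(3.81679e-07)/ln(0.5835) = -14.7787/-0.53871 = 27.433.
So 28 more iterations are needed.

28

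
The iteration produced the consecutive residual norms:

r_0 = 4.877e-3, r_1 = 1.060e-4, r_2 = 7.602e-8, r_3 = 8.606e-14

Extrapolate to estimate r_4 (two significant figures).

4.9e-25

First estimate the order: p ≈ ln(r_3/r_2) / ln(r_2/r_1) = ln(8.606e-14/7.602e-8)/ln(7.602e-8/1.060e-4) = ln(1.13207e-06)/ln(0.00071717) ≈ 1.8910.
Then r_4 ≈ r_3·(r_3/r_2)^p = 8.606e-14·(1.13207e-06)^1.8910 = 8.606e-14·5.69999e-12 ≈ 4.905e-25.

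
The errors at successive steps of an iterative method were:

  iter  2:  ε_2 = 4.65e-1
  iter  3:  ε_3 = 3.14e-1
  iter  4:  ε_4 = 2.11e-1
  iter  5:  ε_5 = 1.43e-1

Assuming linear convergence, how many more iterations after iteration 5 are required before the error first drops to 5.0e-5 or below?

Rate ρ ≈ ε_5/ε_4 = 1.43e-1/2.11e-1 = 0.6777.
After j more steps, ε_{5+j} ≈ 1.43e-1·ρ^j; need ρ^j ≤ 5.0e-5/1.43e-1 = 0.00034965.
j ≥ ln(0.00034965)/ln(0.6777) = -7.9586/-0.38905 = 20.456.
So 21 more iterations are needed.

21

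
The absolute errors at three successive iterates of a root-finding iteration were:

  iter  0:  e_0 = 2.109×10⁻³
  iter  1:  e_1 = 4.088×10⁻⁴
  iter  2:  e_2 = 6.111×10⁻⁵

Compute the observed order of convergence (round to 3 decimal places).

1.158

p ≈ ln(e_2/e_1) / ln(e_1/e_0)
  = ln(6.111×10⁻⁵/4.088×10⁻⁴) / ln(4.088×10⁻⁴/2.109×10⁻³)
  = ln(0.149486) / ln(0.193836)
  = -1.900553 / -1.640743 ≈ 1.158349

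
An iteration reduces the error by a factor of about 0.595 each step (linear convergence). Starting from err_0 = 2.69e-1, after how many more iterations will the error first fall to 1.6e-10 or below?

41

After k steps, err_k ≈ 2.69e-1·0.595^k.
Need 0.595^k ≤ 1.6e-10/2.69e-1 = 5.94796e-10.
k ≥ ln(5.94796e-10)/ln(0.595) = -21.2428/-0.51919 = 40.915.
Smallest integer k = 41.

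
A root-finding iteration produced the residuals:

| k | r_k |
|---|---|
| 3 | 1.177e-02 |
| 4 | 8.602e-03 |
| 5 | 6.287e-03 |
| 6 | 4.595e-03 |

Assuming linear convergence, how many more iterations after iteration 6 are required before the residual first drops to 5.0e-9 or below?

44

Rate ρ ≈ r_6/r_5 = 4.595e-03/6.287e-03 = 0.7309.
After j more steps, r_{6+j} ≈ 4.595e-03·ρ^j; need ρ^j ≤ 5.0e-9/4.595e-03 = 1.08814e-06.
j ≥ ln(1.08814e-06)/ln(0.7309) = -13.7310/-0.31348 = 43.802.
So 44 more iterations are needed.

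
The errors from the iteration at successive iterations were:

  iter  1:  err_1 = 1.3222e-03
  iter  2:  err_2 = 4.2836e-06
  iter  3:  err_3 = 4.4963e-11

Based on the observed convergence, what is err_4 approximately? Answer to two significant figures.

5.0e-21

First estimate the order: p ≈ ln(err_3/err_2) / ln(err_2/err_1) = ln(4.4963e-11/4.2836e-06)/ln(4.2836e-06/1.3222e-03) = ln(1.04965e-05)/ln(0.00323975) ≈ 2.0000.
Then err_4 ≈ err_3·(err_3/err_2)^p = 4.4963e-11·(1.04965e-05)^2.0000 = 4.4963e-11·1.10177e-10 ≈ 4.954e-21.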